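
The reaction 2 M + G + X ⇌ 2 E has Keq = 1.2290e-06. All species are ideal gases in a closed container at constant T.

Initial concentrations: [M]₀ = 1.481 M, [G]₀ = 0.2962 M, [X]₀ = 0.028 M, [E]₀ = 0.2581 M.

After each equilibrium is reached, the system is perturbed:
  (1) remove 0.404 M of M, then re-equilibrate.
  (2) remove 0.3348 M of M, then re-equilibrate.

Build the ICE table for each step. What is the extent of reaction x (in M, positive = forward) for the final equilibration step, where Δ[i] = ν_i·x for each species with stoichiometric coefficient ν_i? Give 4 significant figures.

x = -4.7876e-05 M

Q₀ = 3.662 vs Keq = 1.2290e-06 ⇒ Q>K, reverse
Step 1:
                   M          G          X          E
  I            1.481     0.2962      0.028     0.2581
  C           0.2576     0.1288     0.1288    -0.2576
  E            1.739      0.425     0.1568 4.9756e-04
  solve Keq expr → x = -0.1288; check Q = 1.2290e-06
Then remove 0.404 M of M.
Step 2:
                   M          G          X          E
  I            1.335      0.425     0.1568 4.9756e-04
  C       1.1549e-04 5.7745e-05 5.7745e-05 -1.1549e-04
  E            1.335     0.4251     0.1569 3.8207e-04
  solve Keq expr → x = -5.7745e-05; check Q = 1.2290e-06
Then remove 0.3348 M of M.
Step 3:
                   M          G          X          E
  I           0.9999     0.4251     0.1569 3.8207e-04
  C       9.5751e-05 4.7876e-05 4.7876e-05 -9.5751e-05
  E                1     0.4251     0.1569 2.8632e-04
  solve Keq expr → x = -4.7876e-05; check Q = 1.2290e-06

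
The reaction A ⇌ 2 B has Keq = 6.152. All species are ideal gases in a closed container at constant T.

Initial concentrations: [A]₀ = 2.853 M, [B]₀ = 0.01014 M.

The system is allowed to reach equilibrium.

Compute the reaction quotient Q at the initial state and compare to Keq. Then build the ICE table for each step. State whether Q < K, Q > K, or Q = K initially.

Q₀ = 3.6039e-05; Q < K (proceeds forward)

Q₀ = 3.6039e-05 vs Keq = 6.152 ⇒ Q<K, forward
Step 1:
                  A         B
  init        2.853   0.01014
  Δ          -1.459     2.918
  eq          1.394     2.928
  solve Keq expr → x = 1.459; check Q = 6.152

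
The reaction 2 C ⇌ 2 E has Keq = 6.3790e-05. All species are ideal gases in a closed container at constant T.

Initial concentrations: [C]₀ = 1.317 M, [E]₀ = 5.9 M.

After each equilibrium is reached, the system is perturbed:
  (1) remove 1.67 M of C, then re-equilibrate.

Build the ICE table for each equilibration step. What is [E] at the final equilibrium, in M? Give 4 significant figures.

[E]_eq = 0.04395 M

Q₀ = 20.07 vs Keq = 6.3790e-05 ⇒ Q>K, reverse
Step 1:
                    C           E
  I             1.317         5.9
  C             5.843      -5.843
  E              7.16     0.05718
  solve Keq expr → x = -2.921; check Q = 6.3790e-05
Then remove 1.67 M of C.
Step 2:
                    C           E
  I              5.49     0.05718
  C           0.01323    -0.01323
  E             5.503     0.04395
  solve Keq expr → x = -0.006616; check Q = 6.3790e-05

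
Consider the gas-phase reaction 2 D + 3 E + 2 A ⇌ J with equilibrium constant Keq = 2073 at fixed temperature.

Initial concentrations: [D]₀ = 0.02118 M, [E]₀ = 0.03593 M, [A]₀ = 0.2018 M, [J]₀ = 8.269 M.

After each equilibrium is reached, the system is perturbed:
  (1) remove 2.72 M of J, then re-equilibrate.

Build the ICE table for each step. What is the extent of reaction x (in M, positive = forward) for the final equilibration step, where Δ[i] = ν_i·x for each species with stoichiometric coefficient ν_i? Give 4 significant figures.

Q₀ = 9.7586e+09 vs Keq = 2073 ⇒ Q>K, reverse
Step 1:
                    D           E           A           J
  init        0.02118     0.03593      0.2018       8.269
  Δ            0.3143      0.4714      0.3143     -0.1571
  eq           0.3354      0.5073      0.5161       8.112
  solve Keq expr → x = -0.1571; check Q = 2073
Then remove 2.72 M of J.
Step 2:
                    D           E           A           J
  init         0.3354      0.5073      0.5161       5.392
  Δ          -0.02109    -0.03164    -0.02109     0.01055
  eq           0.3144      0.4757       0.495       5.402
  solve Keq expr → x = 0.01055; check Q = 2073

x = 0.01055 M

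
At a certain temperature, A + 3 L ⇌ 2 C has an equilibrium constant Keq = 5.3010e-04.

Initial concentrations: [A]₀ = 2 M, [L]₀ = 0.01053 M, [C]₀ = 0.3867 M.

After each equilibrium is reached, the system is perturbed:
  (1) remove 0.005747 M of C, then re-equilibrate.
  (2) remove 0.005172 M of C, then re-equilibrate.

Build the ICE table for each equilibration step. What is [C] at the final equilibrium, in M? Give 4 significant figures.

[C]_eq = 0.01399 M

Q₀ = 6.4037e+04 vs Keq = 5.3010e-04 ⇒ Q>K, reverse
Step 1:
                  A         L         C
  Initial         2   0.01053    0.3867
  Change     0.1861    0.5582   -0.3721
  Equil       2.186    0.5687    0.0146
  solve Keq expr → x = -0.1861; check Q = 5.3010e-04
Then remove 0.005747 M of C.
Step 2:
                  A         L         C
  Initial     2.186    0.5687  0.008852
  Change  -0.002713 -0.008139  0.005426
  Equil       2.183    0.5605   0.01428
  solve Keq expr → x = 0.002713; check Q = 5.3010e-04
Then remove 0.005172 M of C.
Step 3:
                  A         L         C
  Initial     2.183    0.5605  0.009106
  Change  -0.002443 -0.007328  0.004885
  Equil       2.181    0.5532   0.01399
  solve Keq expr → x = 0.002443; check Q = 5.3010e-04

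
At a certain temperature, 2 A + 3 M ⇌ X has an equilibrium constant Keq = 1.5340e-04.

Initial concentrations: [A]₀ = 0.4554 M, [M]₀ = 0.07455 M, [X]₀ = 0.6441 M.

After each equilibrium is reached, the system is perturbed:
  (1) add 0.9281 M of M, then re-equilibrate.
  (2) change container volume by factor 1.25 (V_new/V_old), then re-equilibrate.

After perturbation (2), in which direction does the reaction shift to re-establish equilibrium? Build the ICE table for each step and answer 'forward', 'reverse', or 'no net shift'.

Direction: reverse

Q₀ = 7496 vs Keq = 1.5340e-04 ⇒ Q>K, reverse
Step 1:
                  A         M         X
  init       0.4554   0.07455    0.6441
  Δ           1.281     1.921   -0.6404
  eq          1.736     1.996  0.003676
  solve Keq expr → x = -0.6404; check Q = 1.5340e-04
Then add 0.9281 M of M.
Step 2:
                  A         M         X
  init        1.736     2.924  0.003676
  Δ        -0.01486  -0.02229  0.007429
  eq          1.721     2.902    0.0111
  solve Keq expr → x = 0.007429; check Q = 1.5340e-04
Then change container volume by factor 1.25 (V_new/V_old).
Step 3:
                  A         M         X
  init        1.377     2.321  0.008884
  Δ         0.01023   0.01535 -0.005117
  eq          1.387     2.337  0.003767
  solve Keq expr → x = -0.005117; check Q = 1.5340e-04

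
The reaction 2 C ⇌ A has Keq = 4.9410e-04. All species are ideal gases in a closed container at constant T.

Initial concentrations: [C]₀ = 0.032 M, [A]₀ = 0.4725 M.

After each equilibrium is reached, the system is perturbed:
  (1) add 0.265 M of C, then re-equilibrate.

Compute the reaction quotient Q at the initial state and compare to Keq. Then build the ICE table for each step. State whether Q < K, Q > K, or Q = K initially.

Q₀ = 461.4 vs Keq = 4.9410e-04 ⇒ Q>K, reverse
Step 1:
                  C         A
  I           0.032    0.4725
  C          0.9441    -0.472
  E          0.9761 4.7072e-04
  solve Keq expr → x = -0.472; check Q = 4.9410e-04
Then add 0.265 M of C.
Step 2:
                  C         A
  I           1.241 4.7072e-04
  C       -5.7918e-04 2.8959e-04
  E            1.24 7.6032e-04
  solve Keq expr → x = 2.8959e-04; check Q = 4.9410e-04

Q₀ = 461.4; Q > K (proceeds reverse)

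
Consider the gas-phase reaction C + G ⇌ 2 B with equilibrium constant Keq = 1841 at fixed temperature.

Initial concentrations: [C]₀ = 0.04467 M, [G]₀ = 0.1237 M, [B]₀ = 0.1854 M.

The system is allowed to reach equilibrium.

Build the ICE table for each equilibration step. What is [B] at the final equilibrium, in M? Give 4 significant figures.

Q₀ = 6.221 vs Keq = 1841 ⇒ Q<K, forward
Step 1:
                   C          G          B
  init       0.04467     0.1237     0.1854
  Δ         -0.04416   -0.04416    0.08832
  eq      5.1163e-04    0.07954     0.2737
  solve Keq expr → x = 0.04416; check Q = 1841

[B]_eq = 0.2737 M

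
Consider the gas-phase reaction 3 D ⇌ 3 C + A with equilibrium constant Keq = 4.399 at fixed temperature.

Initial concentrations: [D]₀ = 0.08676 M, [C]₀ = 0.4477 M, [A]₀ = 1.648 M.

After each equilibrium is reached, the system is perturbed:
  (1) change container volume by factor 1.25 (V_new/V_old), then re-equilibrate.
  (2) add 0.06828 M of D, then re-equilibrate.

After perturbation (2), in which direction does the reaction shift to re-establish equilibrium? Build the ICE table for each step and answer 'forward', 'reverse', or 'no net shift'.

Direction: forward

Q₀ = 226.4 vs Keq = 4.399 ⇒ Q>K, reverse
Step 1:
                   D          C          A
  Initial    0.08676     0.4477      1.648
  Change      0.1359    -0.1359   -0.04531
  Equil       0.2227     0.3118      1.603
  solve Keq expr → x = -0.04531; check Q = 4.399
Then change container volume by factor 1.25 (V_new/V_old).
Step 2:
                   D          C          A
  Initial     0.1781     0.2494      1.282
  Change   -0.007611   0.007611   0.002537
  Equil       0.1705      0.257      1.285
  solve Keq expr → x = 0.002537; check Q = 4.399
Then add 0.06828 M of D.
Step 3:
                   D          C          A
  Initial     0.2388      0.257      1.285
  Change    -0.04063    0.04063    0.01354
  Equil       0.1982     0.2977      1.298
  solve Keq expr → x = 0.01354; check Q = 4.399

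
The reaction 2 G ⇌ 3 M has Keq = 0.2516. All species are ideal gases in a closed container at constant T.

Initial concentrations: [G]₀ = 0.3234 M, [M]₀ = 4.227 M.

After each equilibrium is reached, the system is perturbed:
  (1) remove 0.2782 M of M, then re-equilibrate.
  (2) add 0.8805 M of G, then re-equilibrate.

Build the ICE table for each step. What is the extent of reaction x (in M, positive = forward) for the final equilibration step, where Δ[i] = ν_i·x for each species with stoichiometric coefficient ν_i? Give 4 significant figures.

x = 0.07469 M

Q₀ = 722.1 vs Keq = 0.2516 ⇒ Q>K, reverse
Step 1:
                   G          M
  init        0.3234      4.227
  Δ            2.066     -3.099
  eq           2.389      1.128
  solve Keq expr → x = -1.033; check Q = 0.2516
Then remove 0.2782 M of M.
Step 2:
                   G          M
  init         2.389     0.8501
  Δ           -0.153     0.2295
  eq           2.236       1.08
  solve Keq expr → x = 0.0765; check Q = 0.2516
Then add 0.8805 M of G.
Step 3:
                   G          M
  init         3.117       1.08
  Δ          -0.1494     0.2241
  eq           2.967      1.304
  solve Keq expr → x = 0.07469; check Q = 0.2516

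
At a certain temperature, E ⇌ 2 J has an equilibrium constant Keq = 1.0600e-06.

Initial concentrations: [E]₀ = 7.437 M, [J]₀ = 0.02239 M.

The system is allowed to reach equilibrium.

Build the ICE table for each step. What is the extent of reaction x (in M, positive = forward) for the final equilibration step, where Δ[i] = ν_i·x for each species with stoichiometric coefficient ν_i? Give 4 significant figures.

Q₀ = 6.7408e-05 vs Keq = 1.0600e-06 ⇒ Q>K, reverse
Step 1:
                  E         J
  I           7.437   0.02239
  C         0.00979  -0.01958
  E           7.447   0.00281
  solve Keq expr → x = -0.00979; check Q = 1.0600e-06

x = -0.00979 M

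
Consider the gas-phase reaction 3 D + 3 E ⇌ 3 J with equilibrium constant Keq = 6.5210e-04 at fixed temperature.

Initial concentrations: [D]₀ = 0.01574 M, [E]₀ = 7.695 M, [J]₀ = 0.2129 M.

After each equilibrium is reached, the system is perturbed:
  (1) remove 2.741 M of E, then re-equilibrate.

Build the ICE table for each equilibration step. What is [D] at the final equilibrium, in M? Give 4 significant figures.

[D]_eq = 0.1586 M

Q₀ = 5.431 vs Keq = 6.5210e-04 ⇒ Q>K, reverse
Step 1:
                    D           E           J
  init        0.01574       7.695      0.2129
  Δ            0.1205      0.1205     -0.1205
  eq           0.1363       7.816     0.09236
  solve Keq expr → x = -0.04018; check Q = 6.5210e-04
Then remove 2.741 M of E.
Step 2:
                    D           E           J
  init         0.1363       5.075     0.09236
  Δ           0.02228     0.02228    -0.02228
  eq           0.1586       5.097     0.07008
  solve Keq expr → x = -0.007427; check Q = 6.5210e-04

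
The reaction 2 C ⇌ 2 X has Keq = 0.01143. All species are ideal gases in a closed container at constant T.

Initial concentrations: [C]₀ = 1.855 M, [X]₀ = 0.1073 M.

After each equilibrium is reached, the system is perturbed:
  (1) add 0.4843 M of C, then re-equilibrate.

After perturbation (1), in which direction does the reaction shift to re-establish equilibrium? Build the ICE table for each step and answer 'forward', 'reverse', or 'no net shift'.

Q₀ = 0.003346 vs Keq = 0.01143 ⇒ Q<K, forward
Step 1:
                   C          X
  init         1.855     0.1073
  Δ         -0.08223    0.08223
  eq           1.773     0.1895
  solve Keq expr → x = 0.04111; check Q = 0.01143
Then add 0.4843 M of C.
Step 2:
                   C          X
  init         2.257     0.1895
  Δ         -0.04678    0.04678
  eq            2.21     0.2363
  solve Keq expr → x = 0.02339; check Q = 0.01143

Direction: forward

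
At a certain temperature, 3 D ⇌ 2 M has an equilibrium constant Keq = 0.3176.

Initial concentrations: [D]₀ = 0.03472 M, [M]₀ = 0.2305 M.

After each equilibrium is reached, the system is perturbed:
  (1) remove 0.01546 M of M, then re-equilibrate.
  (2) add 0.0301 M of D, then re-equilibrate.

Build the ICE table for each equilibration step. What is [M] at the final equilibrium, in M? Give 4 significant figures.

[M]_eq = 0.07874 M

Q₀ = 1269 vs Keq = 0.3176 ⇒ Q>K, reverse
Step 1:
                   D          M
  I          0.03472     0.2305
  C           0.2304    -0.1536
  E           0.2651    0.07692
  solve Keq expr → x = -0.07679; check Q = 0.3176
Then remove 0.01546 M of M.
Step 2:
                   D          M
  I           0.2651    0.06146
  C          -0.0141   0.009403
  E            0.251    0.07086
  solve Keq expr → x = 0.004702; check Q = 0.3176
Then add 0.0301 M of D.
Step 3:
                   D          M
  I           0.2811    0.07086
  C         -0.01182   0.007881
  E           0.2693    0.07874
  solve Keq expr → x = 0.00394; check Q = 0.3176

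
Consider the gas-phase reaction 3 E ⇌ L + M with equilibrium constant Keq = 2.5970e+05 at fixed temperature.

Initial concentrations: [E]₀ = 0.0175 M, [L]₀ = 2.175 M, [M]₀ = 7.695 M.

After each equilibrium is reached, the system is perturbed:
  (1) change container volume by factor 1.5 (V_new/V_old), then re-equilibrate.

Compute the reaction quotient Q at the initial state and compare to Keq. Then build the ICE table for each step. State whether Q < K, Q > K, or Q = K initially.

Q₀ = 3.1229e+06; Q > K (proceeds reverse)

Q₀ = 3.1229e+06 vs Keq = 2.5970e+05 ⇒ Q>K, reverse
Step 1:
                    E           L           M
  I            0.0175       2.175       7.695
  C           0.02253   -0.007511   -0.007511
  E           0.04003       2.167       7.687
  solve Keq expr → x = -0.007511; check Q = 2.5970e+05
Then change container volume by factor 1.5 (V_new/V_old).
Step 2:
                    E           L           M
  I           0.02669       1.445       5.125
  C          0.003851   -0.001284   -0.001284
  E           0.03054       1.444       5.124
  solve Keq expr → x = -0.001284; check Q = 2.5970e+05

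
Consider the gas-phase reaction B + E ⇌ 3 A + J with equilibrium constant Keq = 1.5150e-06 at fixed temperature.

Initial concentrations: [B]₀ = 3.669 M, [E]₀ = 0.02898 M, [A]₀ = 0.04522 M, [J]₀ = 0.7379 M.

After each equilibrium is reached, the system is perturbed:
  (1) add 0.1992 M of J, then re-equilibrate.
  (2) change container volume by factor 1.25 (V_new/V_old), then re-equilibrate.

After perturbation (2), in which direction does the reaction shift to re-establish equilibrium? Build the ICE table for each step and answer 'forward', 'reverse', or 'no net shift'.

Direction: forward

Q₀ = 6.4172e-04 vs Keq = 1.5150e-06 ⇒ Q>K, reverse
Step 1:
                    B           E           A           J
  init          3.669     0.02898     0.04522      0.7379
  Δ           0.01279     0.01279    -0.03837    -0.01279
  eq            3.682     0.04177    0.006849      0.7251
  solve Keq expr → x = -0.01279; check Q = 1.5150e-06
Then add 0.1992 M of J.
Step 2:
                    B           E           A           J
  init          3.682     0.04177    0.006849      0.9243
  Δ        1.7435e-04  1.7435e-04 -5.2306e-04 -1.7435e-04
  eq            3.682     0.04194    0.006326      0.9241
  solve Keq expr → x = -1.7435e-04; check Q = 1.5150e-06
Then change container volume by factor 1.25 (V_new/V_old).
Step 3:
                    B           E           A           J
  init          2.946     0.03356    0.005061      0.7393
  Δ       -2.6513e-04 -2.6513e-04  7.9538e-04  2.6513e-04
  eq            2.945     0.03329    0.005856      0.7396
  solve Keq expr → x = 2.6513e-04; check Q = 1.5150e-06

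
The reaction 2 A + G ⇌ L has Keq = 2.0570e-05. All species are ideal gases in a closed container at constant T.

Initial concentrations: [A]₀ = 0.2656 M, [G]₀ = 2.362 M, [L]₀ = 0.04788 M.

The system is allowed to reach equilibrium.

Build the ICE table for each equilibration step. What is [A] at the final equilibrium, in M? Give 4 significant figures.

Q₀ = 0.2874 vs Keq = 2.0570e-05 ⇒ Q>K, reverse
Step 1:
                   A          G          L
  I           0.2656      2.362    0.04788
  C          0.09575    0.04787   -0.04787
  E           0.3613       2.41 6.4726e-06
  solve Keq expr → x = -0.04787; check Q = 2.0570e-05

[A]_eq = 0.3613 M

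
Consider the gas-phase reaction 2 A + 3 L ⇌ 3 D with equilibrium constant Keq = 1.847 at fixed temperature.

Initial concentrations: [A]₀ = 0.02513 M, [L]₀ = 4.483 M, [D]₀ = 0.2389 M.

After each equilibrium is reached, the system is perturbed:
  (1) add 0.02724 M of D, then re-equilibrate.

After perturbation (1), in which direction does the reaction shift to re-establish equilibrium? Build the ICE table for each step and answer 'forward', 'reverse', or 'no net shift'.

Direction: reverse

Q₀ = 0.2396 vs Keq = 1.847 ⇒ Q<K, forward
Step 1:
                  A         L         D
  Initial   0.02513     4.483    0.2389
  Change   -0.01472  -0.02208   0.02208
  Equil     0.01041     4.461     0.261
  solve Keq expr → x = 0.007359; check Q = 1.847
Then add 0.02724 M of D.
Step 2:
                  A         L         D
  Initial   0.01041     4.461    0.2882
  Change    0.00152   0.00228  -0.00228
  Equil     0.01193     4.463    0.2859
  solve Keq expr → x = -7.5988e-04; check Q = 1.847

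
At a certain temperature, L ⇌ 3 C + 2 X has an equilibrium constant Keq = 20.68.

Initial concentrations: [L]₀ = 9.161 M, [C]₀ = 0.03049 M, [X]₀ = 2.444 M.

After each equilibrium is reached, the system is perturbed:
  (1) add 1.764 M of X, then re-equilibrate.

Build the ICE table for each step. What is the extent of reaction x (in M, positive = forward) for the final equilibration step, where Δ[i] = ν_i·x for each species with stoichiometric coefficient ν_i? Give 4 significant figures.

Q₀ = 1.8481e-05 vs Keq = 20.68 ⇒ Q<K, forward
Step 1:
                   L          C          X
  Initial      9.161    0.03049      2.444
  Change     -0.7385      2.215      1.477
  Equil        8.423      2.246      3.921
  solve Keq expr → x = 0.7385; check Q = 20.68
Then add 1.764 M of X.
Step 2:
                   L          C          X
  Initial      8.423      2.246      5.685
  Change      0.1408    -0.4223    -0.2815
  Equil        8.563      1.824      5.403
  solve Keq expr → x = -0.1408; check Q = 20.68

x = -0.1408 M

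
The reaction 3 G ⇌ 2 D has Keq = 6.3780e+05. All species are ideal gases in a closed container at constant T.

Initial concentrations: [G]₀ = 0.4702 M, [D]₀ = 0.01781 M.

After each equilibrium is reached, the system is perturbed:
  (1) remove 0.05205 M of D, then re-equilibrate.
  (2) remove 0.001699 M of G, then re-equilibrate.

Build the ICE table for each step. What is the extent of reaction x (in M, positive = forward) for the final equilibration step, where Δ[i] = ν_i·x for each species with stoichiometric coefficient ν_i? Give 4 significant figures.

Q₀ = 0.003051 vs Keq = 6.3780e+05 ⇒ Q<K, forward
Step 1:
                    G           D
  Initial      0.4702     0.01781
  Change      -0.4647      0.3098
  Equil      0.005521      0.3276
  solve Keq expr → x = 0.1549; check Q = 6.3780e+05
Then remove 0.05205 M of D.
Step 2:
                    G           D
  Initial    0.005521      0.2755
  Change  -5.9673e-04  3.9782e-04
  Equil      0.004924      0.2759
  solve Keq expr → x = 1.9891e-04; check Q = 6.3780e+05
Then remove 0.001699 M of G.
Step 3:
                    G           D
  Initial    0.003225      0.2759
  Change     0.001686   -0.001124
  Equil      0.004911      0.2748
  solve Keq expr → x = -5.6187e-04; check Q = 6.3780e+05

x = -5.6187e-04 M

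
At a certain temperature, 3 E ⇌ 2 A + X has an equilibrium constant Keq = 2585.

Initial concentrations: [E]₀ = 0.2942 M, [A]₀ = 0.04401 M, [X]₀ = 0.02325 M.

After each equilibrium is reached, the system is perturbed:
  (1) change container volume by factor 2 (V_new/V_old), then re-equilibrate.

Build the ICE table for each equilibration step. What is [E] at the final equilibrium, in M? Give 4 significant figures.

[E]_eq = 0.006709 M

Q₀ = 0.001768 vs Keq = 2585 ⇒ Q<K, forward
Step 1:
                  E         A         X
  I          0.2942   0.04401   0.02325
  C         -0.2808    0.1872   0.09359
  E         0.01342    0.2312    0.1168
  solve Keq expr → x = 0.09359; check Q = 2585
Then change container volume by factor 2 (V_new/V_old).
Step 2:
                  E         A         X
  I        0.006709    0.1156   0.05842
  C               0         0         0
  E        0.006709    0.1156   0.05842
  solve Keq expr → x = 0; check Q = 2585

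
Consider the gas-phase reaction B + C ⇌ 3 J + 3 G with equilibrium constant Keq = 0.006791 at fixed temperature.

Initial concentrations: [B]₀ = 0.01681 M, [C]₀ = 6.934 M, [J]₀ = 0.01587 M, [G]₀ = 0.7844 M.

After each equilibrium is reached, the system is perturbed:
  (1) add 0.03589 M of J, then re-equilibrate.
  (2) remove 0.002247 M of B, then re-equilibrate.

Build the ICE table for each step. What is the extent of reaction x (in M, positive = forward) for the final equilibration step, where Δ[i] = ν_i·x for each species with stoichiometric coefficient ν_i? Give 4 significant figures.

Q₀ = 1.6550e-05 vs Keq = 0.006791 ⇒ Q<K, forward
Step 1:
                   B          C          J          G
  init       0.01681      6.934    0.01587     0.7844
  Δ         -0.01435   -0.01435    0.04304    0.04304
  eq        0.002464       6.92    0.05891     0.8274
  solve Keq expr → x = 0.01435; check Q = 0.006791
Then add 0.03589 M of J.
Step 2:
                   B          C          J          G
  init      0.002464       6.92     0.0948     0.8274
  Δ         0.004046   0.004046   -0.01214   -0.01214
  eq         0.00651      6.924    0.08266     0.8153
  solve Keq expr → x = -0.004046; check Q = 0.006791
Then remove 0.002247 M of B.
Step 3:
                   B          C          J          G
  init      0.004263      6.924    0.08266     0.8153
  Δ         0.001292   0.001292  -0.003877  -0.003877
  eq        0.005555      6.925    0.07878     0.8114
  solve Keq expr → x = -0.001292; check Q = 0.006791

x = -0.001292 M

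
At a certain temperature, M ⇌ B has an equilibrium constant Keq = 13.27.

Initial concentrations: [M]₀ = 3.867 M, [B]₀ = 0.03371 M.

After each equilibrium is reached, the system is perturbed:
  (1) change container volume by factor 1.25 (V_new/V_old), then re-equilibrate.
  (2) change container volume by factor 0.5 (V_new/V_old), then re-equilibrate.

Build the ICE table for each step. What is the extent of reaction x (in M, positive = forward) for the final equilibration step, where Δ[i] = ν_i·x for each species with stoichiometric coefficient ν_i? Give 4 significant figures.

x = 0 M

Q₀ = 0.008717 vs Keq = 13.27 ⇒ Q<K, forward
Step 1:
                   M          B
  I            3.867    0.03371
  C           -3.594      3.594
  E           0.2734      3.627
  solve Keq expr → x = 3.594; check Q = 13.27
Then change container volume by factor 1.25 (V_new/V_old).
Step 2:
                   M          B
  I           0.2187      2.902
  C                0          0
  E           0.2187      2.902
  solve Keq expr → x = 0; check Q = 13.27
Then change container volume by factor 0.5 (V_new/V_old).
Step 3:
                   M          B
  I           0.4374      5.804
  C                0          0
  E           0.4374      5.804
  solve Keq expr → x = 0; check Q = 13.27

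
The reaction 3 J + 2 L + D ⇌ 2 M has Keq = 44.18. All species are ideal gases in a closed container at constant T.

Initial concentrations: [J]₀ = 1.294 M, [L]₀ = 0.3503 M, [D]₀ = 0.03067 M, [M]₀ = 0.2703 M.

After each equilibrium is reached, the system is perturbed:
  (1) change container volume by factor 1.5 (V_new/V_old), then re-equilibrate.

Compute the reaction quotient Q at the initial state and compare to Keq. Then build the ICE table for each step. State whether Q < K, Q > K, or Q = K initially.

Q₀ = 8.96; Q < K (proceeds forward)

Q₀ = 8.96 vs Keq = 44.18 ⇒ Q<K, forward
Step 1:
                    J           L           D           M
  Initial       1.294      0.3503     0.03067      0.2703
  Change     -0.05704    -0.03802    -0.01901     0.03802
  Equil         1.237      0.3123     0.01166      0.3083
  solve Keq expr → x = 0.01901; check Q = 44.18
Then change container volume by factor 1.5 (V_new/V_old).
Step 2:
                    J           L           D           M
  Initial      0.8246      0.2082    0.007772      0.2055
  Change      0.03883     0.02588     0.01294    -0.02588
  Equil        0.8635      0.2341     0.02071      0.1797
  solve Keq expr → x = -0.01294; check Q = 44.18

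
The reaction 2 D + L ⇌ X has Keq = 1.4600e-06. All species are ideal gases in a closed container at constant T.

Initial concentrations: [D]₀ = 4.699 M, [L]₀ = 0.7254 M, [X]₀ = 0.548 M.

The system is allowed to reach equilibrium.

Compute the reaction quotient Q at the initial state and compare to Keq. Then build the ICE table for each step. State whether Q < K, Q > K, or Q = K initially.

Q₀ = 0.03421 vs Keq = 1.4600e-06 ⇒ Q>K, reverse
Step 1:
                   D          L          X
  Initial      4.699     0.7254      0.548
  Change       1.096     0.5479    -0.5479
  Equil        5.795      1.273 6.2429e-05
  solve Keq expr → x = -0.5479; check Q = 1.4600e-06

Q₀ = 0.03421; Q > K (proceeds reverse)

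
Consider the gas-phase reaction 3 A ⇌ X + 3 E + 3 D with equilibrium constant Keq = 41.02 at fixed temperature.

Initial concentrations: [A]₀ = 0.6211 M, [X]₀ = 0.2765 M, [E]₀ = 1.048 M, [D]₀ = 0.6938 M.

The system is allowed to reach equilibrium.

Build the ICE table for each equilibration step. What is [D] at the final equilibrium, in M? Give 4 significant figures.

Q₀ = 0.4436 vs Keq = 41.02 ⇒ Q<K, forward
Step 1:
                    A           X           E           D
  I            0.6211      0.2765       1.048      0.6938
  C           -0.3257      0.1086      0.3257      0.3257
  E            0.2954      0.3851       1.374       1.019
  solve Keq expr → x = 0.1086; check Q = 41.02

[D]_eq = 1.019 M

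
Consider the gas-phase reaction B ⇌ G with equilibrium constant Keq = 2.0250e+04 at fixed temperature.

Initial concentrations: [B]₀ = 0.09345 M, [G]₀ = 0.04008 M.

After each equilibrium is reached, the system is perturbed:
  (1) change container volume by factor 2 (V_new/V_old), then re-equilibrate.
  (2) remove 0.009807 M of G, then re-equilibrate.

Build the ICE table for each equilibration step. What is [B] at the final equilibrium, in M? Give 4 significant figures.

Q₀ = 0.4289 vs Keq = 2.0250e+04 ⇒ Q<K, forward
Step 1:
                   B          G
  Initial    0.09345    0.04008
  Change    -0.09344    0.09344
  Equil   6.5937e-06     0.1335
  solve Keq expr → x = 0.09344; check Q = 2.0250e+04
Then change container volume by factor 2 (V_new/V_old).
Step 2:
                   B          G
  Initial 3.2969e-06    0.06676
  Change           0          0
  Equil   3.2969e-06    0.06676
  solve Keq expr → x = 0; check Q = 2.0250e+04
Then remove 0.009807 M of G.
Step 3:
                   B          G
  Initial 3.2969e-06    0.05695
  Change  -4.8427e-07 4.8427e-07
  Equil   2.8126e-06    0.05696
  solve Keq expr → x = 4.8427e-07; check Q = 2.0250e+04

[B]_eq = 2.8126e-06 M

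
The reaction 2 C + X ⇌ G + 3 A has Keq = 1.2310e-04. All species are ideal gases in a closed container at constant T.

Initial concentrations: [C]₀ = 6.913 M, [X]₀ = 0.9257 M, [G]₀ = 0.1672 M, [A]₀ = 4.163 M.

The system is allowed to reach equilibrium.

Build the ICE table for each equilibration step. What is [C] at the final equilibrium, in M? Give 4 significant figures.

Q₀ = 0.2727 vs Keq = 1.2310e-04 ⇒ Q>K, reverse
Step 1:
                    C           X           G           A
  init          6.913      0.9257      0.1672       4.163
  Δ            0.3341      0.1671     -0.1671     -0.5012
  eq            7.247       1.093  1.4389e-04       3.662
  solve Keq expr → x = -0.1671; check Q = 1.2310e-04

[C]_eq = 7.247 M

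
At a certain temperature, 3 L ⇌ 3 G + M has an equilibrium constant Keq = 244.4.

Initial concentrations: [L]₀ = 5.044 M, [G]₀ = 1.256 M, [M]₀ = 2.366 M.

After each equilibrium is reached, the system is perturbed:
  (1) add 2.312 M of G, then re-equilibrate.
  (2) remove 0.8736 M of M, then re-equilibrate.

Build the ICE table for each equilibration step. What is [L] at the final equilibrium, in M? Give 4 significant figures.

Q₀ = 0.03653 vs Keq = 244.4 ⇒ Q<K, forward
Step 1:
                   L          G          M
  Initial      5.044      1.256      2.366
  Change      -3.801      3.801      1.267
  Equil        1.243      5.057      3.633
  solve Keq expr → x = 1.267; check Q = 244.4
Then add 2.312 M of G.
Step 2:
                   L          G          M
  Initial      1.243      7.369      3.633
  Change      0.4377    -0.4377    -0.1459
  Equil        1.681      6.931      3.487
  solve Keq expr → x = -0.1459; check Q = 244.4
Then remove 0.8736 M of M.
Step 3:
                   L          G          M
  Initial      1.681      6.931      2.613
  Change     -0.1198     0.1198    0.03994
  Equil        1.561      7.051      2.653
  solve Keq expr → x = 0.03994; check Q = 244.4

[L]_eq = 1.561 M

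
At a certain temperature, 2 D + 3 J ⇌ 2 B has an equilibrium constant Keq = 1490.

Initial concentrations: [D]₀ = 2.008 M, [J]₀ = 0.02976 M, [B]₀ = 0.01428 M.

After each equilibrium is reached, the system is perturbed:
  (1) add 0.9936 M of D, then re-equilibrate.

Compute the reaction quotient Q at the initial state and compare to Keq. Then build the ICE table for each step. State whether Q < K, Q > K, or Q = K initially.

Q₀ = 1.919 vs Keq = 1490 ⇒ Q<K, forward
Step 1:
                   D          J          B
  I            2.008    0.02976    0.01428
  C         -0.01624   -0.02436    0.01624
  E            1.992   0.005401    0.03052
  solve Keq expr → x = 0.00812; check Q = 1490
Then add 0.9936 M of D.
Step 2:
                   D          J          B
  I            2.985   0.005401    0.03052
  C       -8.0297e-04  -0.001204 8.0297e-04
  E            2.985   0.004197    0.03132
  solve Keq expr → x = 4.0148e-04; check Q = 1490

Q₀ = 1.919; Q < K (proceeds forward)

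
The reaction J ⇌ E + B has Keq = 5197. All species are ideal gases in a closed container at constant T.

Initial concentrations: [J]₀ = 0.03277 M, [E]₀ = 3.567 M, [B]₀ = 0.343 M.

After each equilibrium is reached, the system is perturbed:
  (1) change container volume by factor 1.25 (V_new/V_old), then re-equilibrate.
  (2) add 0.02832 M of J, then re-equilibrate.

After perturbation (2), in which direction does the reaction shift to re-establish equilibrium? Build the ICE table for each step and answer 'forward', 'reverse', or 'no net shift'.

Direction: forward

Q₀ = 37.34 vs Keq = 5197 ⇒ Q<K, forward
Step 1:
                   J          E          B
  init       0.03277      3.567      0.343
  Δ         -0.03251    0.03251    0.03251
  eq      2.6008e-04        3.6     0.3755
  solve Keq expr → x = 0.03251; check Q = 5197
Then change container volume by factor 1.25 (V_new/V_old).
Step 2:
                   J          E          B
  init    2.0807e-04       2.88     0.3004
  Δ       -4.1588e-05 4.1588e-05 4.1588e-05
  eq      1.6648e-04       2.88     0.3004
  solve Keq expr → x = 4.1588e-05; check Q = 5197
Then add 0.02832 M of J.
Step 3:
                   J          E          B
  init       0.02849       2.88     0.3004
  Δ          -0.0283     0.0283     0.0283
  eq      1.8395e-04      2.908     0.3288
  solve Keq expr → x = 0.0283; check Q = 5197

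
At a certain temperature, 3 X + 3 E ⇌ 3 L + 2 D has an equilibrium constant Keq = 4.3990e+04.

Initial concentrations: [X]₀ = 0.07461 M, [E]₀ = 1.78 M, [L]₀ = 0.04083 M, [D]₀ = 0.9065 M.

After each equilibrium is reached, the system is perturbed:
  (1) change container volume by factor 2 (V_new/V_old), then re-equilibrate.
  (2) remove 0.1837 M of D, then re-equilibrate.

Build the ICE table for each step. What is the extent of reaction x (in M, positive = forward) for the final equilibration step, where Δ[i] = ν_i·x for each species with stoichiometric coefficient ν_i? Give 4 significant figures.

x = 1.0397e-04 M

Q₀ = 0.02388 vs Keq = 4.3990e+04 ⇒ Q<K, forward
Step 1:
                    X           E           L           D
  I           0.07461        1.78     0.04083      0.9065
  C          -0.07278    -0.07278     0.07278     0.04852
  E          0.001828       1.707      0.1136       0.955
  solve Keq expr → x = 0.02426; check Q = 4.3990e+04
Then change container volume by factor 2 (V_new/V_old).
Step 2:
                    X           E           L           D
  I        9.1410e-04      0.8536     0.05681      0.4775
  C        2.3232e-04  2.3232e-04 -2.3232e-04 -1.5488e-04
  E          0.001146      0.8538     0.05657      0.4774
  solve Keq expr → x = -7.7441e-05; check Q = 4.3990e+04
Then remove 0.1837 M of D.
Step 3:
                    X           E           L           D
  I          0.001146      0.8538     0.05657      0.2937
  C       -3.1192e-04 -3.1192e-04  3.1192e-04  2.0795e-04
  E        8.3450e-04      0.8535     0.05689      0.2939
  solve Keq expr → x = 1.0397e-04; check Q = 4.3990e+04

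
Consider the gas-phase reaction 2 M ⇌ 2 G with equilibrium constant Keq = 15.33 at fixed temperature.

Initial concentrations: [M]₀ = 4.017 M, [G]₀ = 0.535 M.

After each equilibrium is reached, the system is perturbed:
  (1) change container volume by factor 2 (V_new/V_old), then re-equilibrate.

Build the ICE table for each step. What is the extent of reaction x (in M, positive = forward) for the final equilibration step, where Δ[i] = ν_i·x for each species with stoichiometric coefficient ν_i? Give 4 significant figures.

Q₀ = 0.01774 vs Keq = 15.33 ⇒ Q<K, forward
Step 1:
                   M          G
  I            4.017      0.535
  C           -3.091      3.091
  E           0.9261      3.626
  solve Keq expr → x = 1.545; check Q = 15.33
Then change container volume by factor 2 (V_new/V_old).
Step 2:
                   M          G
  I            0.463      1.813
  C                0          0
  E            0.463      1.813
  solve Keq expr → x = 0; check Q = 15.33

x = 0 M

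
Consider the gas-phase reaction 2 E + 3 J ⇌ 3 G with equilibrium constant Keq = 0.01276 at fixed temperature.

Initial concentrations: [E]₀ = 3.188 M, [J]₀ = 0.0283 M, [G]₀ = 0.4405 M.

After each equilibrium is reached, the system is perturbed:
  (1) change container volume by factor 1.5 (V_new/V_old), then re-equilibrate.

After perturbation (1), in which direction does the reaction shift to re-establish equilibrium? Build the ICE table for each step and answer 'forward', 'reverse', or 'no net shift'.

Q₀ = 371.1 vs Keq = 0.01276 ⇒ Q>K, reverse
Step 1:
                   E          J          G
  I            3.188     0.0283     0.4405
  C            0.186      0.279     -0.279
  E            3.374     0.3073     0.1615
  solve Keq expr → x = -0.09299; check Q = 0.01276
Then change container volume by factor 1.5 (V_new/V_old).
Step 2:
                   E          J          G
  I            2.249     0.2049     0.1077
  C          0.01198    0.01798   -0.01798
  E            2.261     0.2228    0.08971
  solve Keq expr → x = -0.005992; check Q = 0.01276

Direction: reverse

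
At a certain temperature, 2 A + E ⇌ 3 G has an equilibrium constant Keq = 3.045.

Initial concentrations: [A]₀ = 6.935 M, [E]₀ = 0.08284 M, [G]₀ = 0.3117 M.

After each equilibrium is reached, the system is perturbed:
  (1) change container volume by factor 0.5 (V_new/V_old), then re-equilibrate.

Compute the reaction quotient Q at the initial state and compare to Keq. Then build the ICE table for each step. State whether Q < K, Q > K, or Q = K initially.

Q₀ = 0.007601; Q < K (proceeds forward)

Q₀ = 0.007601 vs Keq = 3.045 ⇒ Q<K, forward
Step 1:
                  A         E         G
  Initial     6.935   0.08284    0.3117
  Change    -0.1632  -0.08161    0.2448
  Equil       6.772  0.001234    0.5565
  solve Keq expr → x = 0.08161; check Q = 3.045
Then change container volume by factor 0.5 (V_new/V_old).
Step 2:
                  A         E         G
  Initial     13.54  0.002469     1.113
  Change          0         0         0
  Equil       13.54  0.002469     1.113
  solve Keq expr → x = 0; check Q = 3.045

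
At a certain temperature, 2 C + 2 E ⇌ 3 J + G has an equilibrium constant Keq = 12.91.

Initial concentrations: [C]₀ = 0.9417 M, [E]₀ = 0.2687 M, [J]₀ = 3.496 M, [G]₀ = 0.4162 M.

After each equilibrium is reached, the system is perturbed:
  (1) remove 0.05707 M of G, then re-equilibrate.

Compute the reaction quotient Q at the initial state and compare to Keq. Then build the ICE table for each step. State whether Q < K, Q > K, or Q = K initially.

Q₀ = 277.8 vs Keq = 12.91 ⇒ Q>K, reverse
Step 1:
                  C         E         J         G
  I          0.9417    0.2687     3.496    0.4162
  C          0.3184    0.3184   -0.4776   -0.1592
  E            1.26    0.5871     3.018     0.257
  solve Keq expr → x = -0.1592; check Q = 12.91
Then remove 0.05707 M of G.
Step 2:
                  C         E         J         G
  I            1.26    0.5871     3.018    0.1999
  C        -0.02792  -0.02792   0.04189   0.01396
  E           1.232    0.5592      3.06    0.2139
  solve Keq expr → x = 0.01396; check Q = 12.91

Q₀ = 277.8; Q > K (proceeds reverse)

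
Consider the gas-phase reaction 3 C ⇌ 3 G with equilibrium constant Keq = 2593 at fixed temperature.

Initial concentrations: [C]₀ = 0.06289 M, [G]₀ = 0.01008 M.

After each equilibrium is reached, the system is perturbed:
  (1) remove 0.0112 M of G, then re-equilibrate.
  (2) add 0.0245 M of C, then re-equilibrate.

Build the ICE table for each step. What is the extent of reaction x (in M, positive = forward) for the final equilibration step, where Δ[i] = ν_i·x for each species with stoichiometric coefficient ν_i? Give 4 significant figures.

Q₀ = 0.004118 vs Keq = 2593 ⇒ Q<K, forward
Step 1:
                  C         G
  Initial   0.06289   0.01008
  Change   -0.05794   0.05794
  Equil    0.004951   0.06802
  solve Keq expr → x = 0.01931; check Q = 2593
Then remove 0.0112 M of G.
Step 2:
                  C         G
  Initial  0.004951   0.05682
  Change  -7.5992e-04 7.5992e-04
  Equil    0.004191   0.05758
  solve Keq expr → x = 2.5331e-04; check Q = 2593
Then add 0.0245 M of C.
Step 3:
                  C         G
  Initial   0.02869   0.05758
  Change   -0.02284   0.02284
  Equil    0.005853   0.08042
  solve Keq expr → x = 0.007613; check Q = 2593

x = 0.007613 M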